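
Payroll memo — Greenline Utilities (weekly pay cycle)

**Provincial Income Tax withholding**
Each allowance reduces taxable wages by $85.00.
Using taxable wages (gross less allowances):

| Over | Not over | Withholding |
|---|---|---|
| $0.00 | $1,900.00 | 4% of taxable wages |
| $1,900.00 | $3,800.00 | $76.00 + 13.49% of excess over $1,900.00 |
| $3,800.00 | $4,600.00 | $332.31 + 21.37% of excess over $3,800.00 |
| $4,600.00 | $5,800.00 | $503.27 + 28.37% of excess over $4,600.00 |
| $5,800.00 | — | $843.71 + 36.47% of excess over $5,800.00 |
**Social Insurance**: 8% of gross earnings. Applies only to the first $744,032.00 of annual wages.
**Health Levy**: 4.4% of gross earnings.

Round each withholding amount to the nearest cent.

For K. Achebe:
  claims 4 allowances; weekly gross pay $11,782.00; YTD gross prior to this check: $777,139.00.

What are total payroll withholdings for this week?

Provincial Income Tax: taxable = $11,782.00 − 4×$85.00 = $11,442.00
  $843.71 + 36.47% × ($11,442.00 − $5,800.00) = $843.71 + 36.47% × $5,642.00 = $2,901.35
Social Insurance: YTD $777,139.00 ≥ cap $744,032.00 → $0.00
Health Levy: 4.4% × $11,782.00 = $518.41
Total: $2,901.35 + $0.00 + $518.41 = $3,419.76

$3,419.76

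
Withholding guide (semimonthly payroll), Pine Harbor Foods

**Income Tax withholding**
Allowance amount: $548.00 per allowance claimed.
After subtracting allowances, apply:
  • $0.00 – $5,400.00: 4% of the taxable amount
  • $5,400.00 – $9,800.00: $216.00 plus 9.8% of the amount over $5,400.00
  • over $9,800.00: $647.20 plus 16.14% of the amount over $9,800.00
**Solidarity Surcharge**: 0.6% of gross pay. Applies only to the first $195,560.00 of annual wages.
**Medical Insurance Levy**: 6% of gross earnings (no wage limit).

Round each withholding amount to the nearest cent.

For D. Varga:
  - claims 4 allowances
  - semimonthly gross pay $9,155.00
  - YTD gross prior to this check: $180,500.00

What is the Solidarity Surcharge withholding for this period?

Solidarity Surcharge: 0.6% × $9,155.00 = $54.93

$54.93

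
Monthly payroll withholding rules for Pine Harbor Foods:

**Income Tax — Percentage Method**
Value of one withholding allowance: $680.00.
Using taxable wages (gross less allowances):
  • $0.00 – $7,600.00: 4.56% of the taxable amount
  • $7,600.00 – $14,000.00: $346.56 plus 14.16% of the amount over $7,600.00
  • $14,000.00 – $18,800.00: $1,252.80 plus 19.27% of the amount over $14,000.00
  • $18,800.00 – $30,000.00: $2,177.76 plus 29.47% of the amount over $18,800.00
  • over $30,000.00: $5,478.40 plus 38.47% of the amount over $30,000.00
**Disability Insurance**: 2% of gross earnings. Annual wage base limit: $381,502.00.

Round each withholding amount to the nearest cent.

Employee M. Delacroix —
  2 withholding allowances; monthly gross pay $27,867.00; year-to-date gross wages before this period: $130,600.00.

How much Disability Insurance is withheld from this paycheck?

Disability Insurance: 2% × $27,867.00 = $557.34

$557.34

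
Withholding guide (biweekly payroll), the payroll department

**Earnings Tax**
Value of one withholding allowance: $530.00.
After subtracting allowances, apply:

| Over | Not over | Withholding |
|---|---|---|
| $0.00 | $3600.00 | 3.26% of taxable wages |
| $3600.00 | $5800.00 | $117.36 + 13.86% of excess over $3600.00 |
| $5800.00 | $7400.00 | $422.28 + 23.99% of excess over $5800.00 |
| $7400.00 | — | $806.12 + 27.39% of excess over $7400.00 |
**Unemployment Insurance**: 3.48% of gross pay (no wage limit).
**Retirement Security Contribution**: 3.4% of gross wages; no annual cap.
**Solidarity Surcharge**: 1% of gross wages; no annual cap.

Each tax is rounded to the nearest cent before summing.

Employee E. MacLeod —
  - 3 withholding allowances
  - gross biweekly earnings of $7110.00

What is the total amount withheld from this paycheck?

Earnings Tax: taxable = $7110.00 − 3×$530.00 = $5520.00
  $117.36 + 13.86% × ($5520.00 − $3600.00) = $117.36 + 13.86% × $1920.00 = $383.47
Unemployment Insurance: 3.48% × $7110.00 = $247.43
Retirement Security Contribution: 3.4% × $7110.00 = $241.74
Solidarity Surcharge: 1% × $7110.00 = $71.10
Total: $383.47 + $247.43 + $241.74 + $71.10 = $943.74

$943.74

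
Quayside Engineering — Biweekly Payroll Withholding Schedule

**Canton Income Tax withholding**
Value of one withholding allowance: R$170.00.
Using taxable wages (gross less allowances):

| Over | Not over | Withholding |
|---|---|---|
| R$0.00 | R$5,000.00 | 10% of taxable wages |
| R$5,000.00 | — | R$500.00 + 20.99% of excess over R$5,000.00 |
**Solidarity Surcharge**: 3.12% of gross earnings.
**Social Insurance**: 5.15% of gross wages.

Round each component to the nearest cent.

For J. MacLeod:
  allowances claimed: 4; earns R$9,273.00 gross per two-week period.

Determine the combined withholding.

R$2,021.05

Canton Income Tax: taxable = R$9,273.00 − 4×R$170.00 = R$8,593.00
  R$500.00 + 20.99% × (R$8,593.00 − R$5,000.00) = R$500.00 + 20.99% × R$3,593.00 = R$1,254.17
Solidarity Surcharge: 3.12% × R$9,273.00 = R$289.32
Social Insurance: 5.15% × R$9,273.00 = R$477.56
Total: R$1,254.17 + R$289.32 + R$477.56 = R$2,021.05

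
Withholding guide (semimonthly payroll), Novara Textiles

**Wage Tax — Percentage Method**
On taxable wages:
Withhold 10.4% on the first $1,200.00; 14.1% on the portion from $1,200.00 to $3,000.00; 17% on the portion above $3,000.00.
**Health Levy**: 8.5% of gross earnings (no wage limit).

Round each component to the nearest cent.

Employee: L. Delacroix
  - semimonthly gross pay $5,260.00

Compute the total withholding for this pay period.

Wage Tax: taxable = $5,260.00
  $378.60 + 17% × ($5,260.00 − $3,000.00) = $378.60 + 17% × $2,260.00 = $762.80
Health Levy: 8.5% × $5,260.00 = $447.10
Total: $762.80 + $447.10 = $1,209.90

$1,209.90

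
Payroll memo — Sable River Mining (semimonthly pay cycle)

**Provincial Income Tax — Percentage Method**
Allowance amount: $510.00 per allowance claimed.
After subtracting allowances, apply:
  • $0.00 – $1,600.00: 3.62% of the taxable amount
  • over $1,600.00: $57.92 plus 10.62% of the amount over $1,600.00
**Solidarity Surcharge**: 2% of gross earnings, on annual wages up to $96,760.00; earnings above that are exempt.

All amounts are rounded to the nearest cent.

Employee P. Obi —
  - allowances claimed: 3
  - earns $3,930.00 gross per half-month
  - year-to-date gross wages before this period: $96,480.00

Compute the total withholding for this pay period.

Provincial Income Tax: taxable = $3,930.00 − 3×$510.00 = $2,400.00
  $57.92 + 10.62% × ($2,400.00 − $1,600.00) = $57.92 + 10.62% × $800.00 = $142.88
Solidarity Surcharge: cap $96,760.00 − YTD $96,480.00 = $280.00 subject; 2% × $280.00 = $5.60
Total: $142.88 + $5.60 = $148.48

$148.48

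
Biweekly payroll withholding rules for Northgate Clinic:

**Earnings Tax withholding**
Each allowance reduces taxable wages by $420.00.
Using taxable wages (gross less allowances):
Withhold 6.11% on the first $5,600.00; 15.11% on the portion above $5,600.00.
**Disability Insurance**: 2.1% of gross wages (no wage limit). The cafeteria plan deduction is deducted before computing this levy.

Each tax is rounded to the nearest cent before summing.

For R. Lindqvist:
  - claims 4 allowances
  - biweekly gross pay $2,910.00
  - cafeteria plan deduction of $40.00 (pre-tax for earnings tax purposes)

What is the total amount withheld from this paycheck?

$132.98

Earnings Tax: taxable = $2,910.00 − $40.00 − 4×$420.00 = $1,190.00
  6.11% × $1,190.00 = $72.71
Disability Insurance: 2.1% × $2,870.00 = $60.27
Total: $72.71 + $60.27 = $132.98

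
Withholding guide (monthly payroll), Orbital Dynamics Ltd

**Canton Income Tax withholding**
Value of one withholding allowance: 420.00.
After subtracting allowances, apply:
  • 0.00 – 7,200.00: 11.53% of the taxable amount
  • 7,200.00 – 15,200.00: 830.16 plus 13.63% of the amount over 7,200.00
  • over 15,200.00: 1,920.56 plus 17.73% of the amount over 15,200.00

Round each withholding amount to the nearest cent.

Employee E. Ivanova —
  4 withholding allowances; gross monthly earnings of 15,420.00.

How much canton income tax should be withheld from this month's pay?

1,721.56

Canton Income Tax: taxable = 15,420.00 − 4×420.00 = 13,740.00
  830.16 + 13.63% × (13,740.00 − 7,200.00) = 830.16 + 13.63% × 6,540.00 = 1,721.56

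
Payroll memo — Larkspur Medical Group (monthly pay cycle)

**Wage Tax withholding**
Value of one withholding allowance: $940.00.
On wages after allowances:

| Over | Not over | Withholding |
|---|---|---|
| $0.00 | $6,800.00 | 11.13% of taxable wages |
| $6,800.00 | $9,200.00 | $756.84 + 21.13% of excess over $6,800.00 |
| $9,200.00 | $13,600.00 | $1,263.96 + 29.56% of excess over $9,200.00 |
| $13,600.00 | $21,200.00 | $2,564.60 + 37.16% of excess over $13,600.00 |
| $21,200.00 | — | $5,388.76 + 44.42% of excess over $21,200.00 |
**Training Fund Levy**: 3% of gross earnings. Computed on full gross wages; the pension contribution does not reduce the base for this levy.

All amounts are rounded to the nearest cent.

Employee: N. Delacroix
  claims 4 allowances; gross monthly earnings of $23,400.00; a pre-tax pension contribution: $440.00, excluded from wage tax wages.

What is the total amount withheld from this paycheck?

Wage Tax: taxable = $23,400.00 − $440.00 − 4×$940.00 = $19,200.00
  $2,564.60 + 37.16% × ($19,200.00 − $13,600.00) = $2,564.60 + 37.16% × $5,600.00 = $4,645.56
Training Fund Levy: 3% × $23,400.00 = $702.00
Total: $4,645.56 + $702.00 = $5,347.56

$5,347.56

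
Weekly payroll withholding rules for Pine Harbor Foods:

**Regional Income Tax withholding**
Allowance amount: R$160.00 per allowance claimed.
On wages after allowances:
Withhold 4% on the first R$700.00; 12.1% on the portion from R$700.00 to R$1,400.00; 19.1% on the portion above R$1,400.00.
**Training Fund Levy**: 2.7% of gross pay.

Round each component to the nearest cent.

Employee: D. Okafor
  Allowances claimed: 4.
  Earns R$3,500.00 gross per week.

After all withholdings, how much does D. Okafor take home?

R$3,013.94

Regional Income Tax: taxable = R$3,500.00 − 4×R$160.00 = R$2,860.00
  R$112.70 + 19.1% × (R$2,860.00 − R$1,400.00) = R$112.70 + 19.1% × R$1,460.00 = R$391.56
Training Fund Levy: 2.7% × R$3,500.00 = R$94.50
Total withheld: R$391.56 + R$94.50 = R$486.06
Net pay: R$3,500.00 − R$486.06 = R$3,013.94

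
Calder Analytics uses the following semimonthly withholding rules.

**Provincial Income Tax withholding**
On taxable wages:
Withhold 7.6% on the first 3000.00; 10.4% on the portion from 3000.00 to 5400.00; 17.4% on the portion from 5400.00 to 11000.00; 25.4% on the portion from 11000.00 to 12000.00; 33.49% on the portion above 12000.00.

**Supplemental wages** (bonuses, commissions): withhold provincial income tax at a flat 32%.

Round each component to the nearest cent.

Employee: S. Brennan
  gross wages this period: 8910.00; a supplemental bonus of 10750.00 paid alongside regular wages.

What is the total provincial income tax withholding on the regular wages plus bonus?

4528.34

Provincial Income Tax: taxable = 8910.00
  477.60 + 17.4% × (8910.00 − 5400.00) = 477.60 + 17.4% × 3510.00 = 1088.34
Supplemental (32% flat on bonus): 32% × 10750.00 = 3440.00
Total provincial income tax: 1088.34 + 3440.00 = 4528.34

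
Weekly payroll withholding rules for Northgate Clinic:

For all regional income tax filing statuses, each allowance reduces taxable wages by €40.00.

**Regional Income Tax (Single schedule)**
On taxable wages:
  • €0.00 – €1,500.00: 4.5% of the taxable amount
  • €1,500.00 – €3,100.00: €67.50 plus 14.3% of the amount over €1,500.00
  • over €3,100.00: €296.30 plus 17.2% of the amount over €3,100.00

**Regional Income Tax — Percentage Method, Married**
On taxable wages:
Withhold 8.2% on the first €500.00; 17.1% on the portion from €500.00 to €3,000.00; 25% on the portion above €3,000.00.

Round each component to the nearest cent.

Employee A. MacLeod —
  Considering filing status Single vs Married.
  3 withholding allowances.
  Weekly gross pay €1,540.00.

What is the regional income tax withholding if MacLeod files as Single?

Regional Income Tax (Single): taxable = €1,540.00 − 3×€40.00 = €1,420.00
  4.5% × €1,420.00 = €63.90

€63.90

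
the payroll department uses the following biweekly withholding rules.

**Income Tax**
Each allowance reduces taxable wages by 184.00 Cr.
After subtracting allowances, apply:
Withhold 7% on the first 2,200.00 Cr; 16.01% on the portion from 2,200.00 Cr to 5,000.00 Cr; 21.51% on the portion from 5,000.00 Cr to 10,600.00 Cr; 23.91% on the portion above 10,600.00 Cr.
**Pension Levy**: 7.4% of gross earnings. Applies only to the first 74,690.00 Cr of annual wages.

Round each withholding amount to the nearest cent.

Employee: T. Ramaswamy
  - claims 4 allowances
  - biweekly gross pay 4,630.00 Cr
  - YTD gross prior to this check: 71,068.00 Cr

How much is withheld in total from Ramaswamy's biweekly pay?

Income Tax: taxable = 4,630.00 Cr − 4×184.00 Cr = 3,894.00 Cr
  154.00 Cr + 16.01% × (3,894.00 Cr − 2,200.00 Cr) = 154.00 Cr + 16.01% × 1,694.00 Cr = 425.21 Cr
Pension Levy: cap 74,690.00 Cr − YTD 71,068.00 Cr = 3,622.00 Cr subject; 7.4% × 3,622.00 Cr = 268.03 Cr
Total: 425.21 Cr + 268.03 Cr = 693.24 Cr

693.24 Cr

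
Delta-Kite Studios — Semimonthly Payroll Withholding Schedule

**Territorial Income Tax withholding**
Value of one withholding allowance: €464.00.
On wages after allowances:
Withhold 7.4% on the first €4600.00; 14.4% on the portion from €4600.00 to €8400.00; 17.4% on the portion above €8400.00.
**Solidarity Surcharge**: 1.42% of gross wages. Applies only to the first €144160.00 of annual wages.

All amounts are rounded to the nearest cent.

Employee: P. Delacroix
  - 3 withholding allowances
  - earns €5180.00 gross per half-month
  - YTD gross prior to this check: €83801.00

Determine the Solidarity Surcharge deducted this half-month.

€73.56

Solidarity Surcharge: 1.42% × €5180.00 = €73.56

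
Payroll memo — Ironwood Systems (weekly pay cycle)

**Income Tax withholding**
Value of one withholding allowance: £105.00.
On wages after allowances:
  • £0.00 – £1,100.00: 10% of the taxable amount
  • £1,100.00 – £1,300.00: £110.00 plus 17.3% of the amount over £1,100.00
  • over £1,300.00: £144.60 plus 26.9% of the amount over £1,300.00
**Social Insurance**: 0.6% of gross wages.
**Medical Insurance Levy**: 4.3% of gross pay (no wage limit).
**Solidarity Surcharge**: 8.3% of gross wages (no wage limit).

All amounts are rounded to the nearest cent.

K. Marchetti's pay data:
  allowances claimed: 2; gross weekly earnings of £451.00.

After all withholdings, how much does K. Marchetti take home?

£367.37

Income Tax: taxable = £451.00 − 2×£105.00 = £241.00
  10% × £241.00 = £24.10
Social Insurance: 0.6% × £451.00 = £2.71
Medical Insurance Levy: 4.3% × £451.00 = £19.39
Solidarity Surcharge: 8.3% × £451.00 = £37.43
Total withheld: £24.10 + £2.71 + £19.39 + £37.43 = £83.63
Net pay: £451.00 − £83.63 = £367.37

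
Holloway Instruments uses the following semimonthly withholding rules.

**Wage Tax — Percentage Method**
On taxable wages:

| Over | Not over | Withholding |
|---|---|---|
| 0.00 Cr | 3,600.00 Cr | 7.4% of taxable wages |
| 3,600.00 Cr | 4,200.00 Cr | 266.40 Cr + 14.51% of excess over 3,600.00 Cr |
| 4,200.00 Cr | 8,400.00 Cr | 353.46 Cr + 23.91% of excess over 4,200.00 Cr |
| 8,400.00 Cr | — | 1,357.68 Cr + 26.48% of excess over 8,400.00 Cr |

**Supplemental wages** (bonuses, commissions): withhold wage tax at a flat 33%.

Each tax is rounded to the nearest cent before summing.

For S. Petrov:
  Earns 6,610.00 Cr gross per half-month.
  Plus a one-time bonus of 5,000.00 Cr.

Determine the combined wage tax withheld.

2,579.69 Cr

Wage Tax: taxable = 6,610.00 Cr
  353.46 Cr + 23.91% × (6,610.00 Cr − 4,200.00 Cr) = 353.46 Cr + 23.91% × 2,410.00 Cr = 929.69 Cr
Supplemental (33% flat on bonus): 33% × 5,000.00 Cr = 1,650.00 Cr
Total wage tax: 929.69 Cr + 1,650.00 Cr = 2,579.69 Cr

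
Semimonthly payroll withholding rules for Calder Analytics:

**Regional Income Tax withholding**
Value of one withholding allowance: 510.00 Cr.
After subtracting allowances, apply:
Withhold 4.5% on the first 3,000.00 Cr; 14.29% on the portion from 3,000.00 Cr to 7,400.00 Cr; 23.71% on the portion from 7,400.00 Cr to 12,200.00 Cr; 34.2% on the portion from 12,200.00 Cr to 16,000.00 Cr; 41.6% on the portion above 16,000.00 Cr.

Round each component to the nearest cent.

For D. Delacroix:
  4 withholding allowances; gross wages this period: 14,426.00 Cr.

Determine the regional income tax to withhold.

1,965.45 Cr

Regional Income Tax: taxable = 14,426.00 Cr − 4×510.00 Cr = 12,386.00 Cr
  1,901.84 Cr + 34.2% × (12,386.00 Cr − 12,200.00 Cr) = 1,901.84 Cr + 34.2% × 186.00 Cr = 1,965.45 Cr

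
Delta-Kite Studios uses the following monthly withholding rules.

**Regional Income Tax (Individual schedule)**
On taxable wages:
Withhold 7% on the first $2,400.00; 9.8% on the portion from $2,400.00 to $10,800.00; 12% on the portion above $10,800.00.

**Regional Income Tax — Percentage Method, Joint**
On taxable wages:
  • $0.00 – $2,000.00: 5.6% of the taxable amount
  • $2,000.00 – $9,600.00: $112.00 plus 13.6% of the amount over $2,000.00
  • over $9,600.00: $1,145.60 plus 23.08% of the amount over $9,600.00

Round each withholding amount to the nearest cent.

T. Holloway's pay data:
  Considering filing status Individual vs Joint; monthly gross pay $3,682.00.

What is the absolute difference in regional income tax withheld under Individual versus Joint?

Regional Income Tax (Individual): taxable = $3,682.00
  $168.00 + 9.8% × ($3,682.00 − $2,400.00) = $168.00 + 9.8% × $1,282.00 = $293.64
Regional Income Tax (Joint): taxable = $3,682.00
  $112.00 + 13.6% × ($3,682.00 − $2,000.00) = $112.00 + 13.6% × $1,682.00 = $340.75
Difference: |$293.64 − $340.75| = $47.11 (higher under Joint)

$47.11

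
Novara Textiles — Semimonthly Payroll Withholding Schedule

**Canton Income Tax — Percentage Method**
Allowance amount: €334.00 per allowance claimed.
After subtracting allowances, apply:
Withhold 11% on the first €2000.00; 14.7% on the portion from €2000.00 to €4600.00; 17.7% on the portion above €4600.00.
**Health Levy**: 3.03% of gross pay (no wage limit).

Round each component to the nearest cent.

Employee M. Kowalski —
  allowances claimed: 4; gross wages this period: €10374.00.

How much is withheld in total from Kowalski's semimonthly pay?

€1702.06

Canton Income Tax: taxable = €10374.00 − 4×€334.00 = €9038.00
  €602.20 + 17.7% × (€9038.00 − €4600.00) = €602.20 + 17.7% × €4438.00 = €1387.73
Health Levy: 3.03% × €10374.00 = €314.33
Total: €1387.73 + €314.33 = €1702.06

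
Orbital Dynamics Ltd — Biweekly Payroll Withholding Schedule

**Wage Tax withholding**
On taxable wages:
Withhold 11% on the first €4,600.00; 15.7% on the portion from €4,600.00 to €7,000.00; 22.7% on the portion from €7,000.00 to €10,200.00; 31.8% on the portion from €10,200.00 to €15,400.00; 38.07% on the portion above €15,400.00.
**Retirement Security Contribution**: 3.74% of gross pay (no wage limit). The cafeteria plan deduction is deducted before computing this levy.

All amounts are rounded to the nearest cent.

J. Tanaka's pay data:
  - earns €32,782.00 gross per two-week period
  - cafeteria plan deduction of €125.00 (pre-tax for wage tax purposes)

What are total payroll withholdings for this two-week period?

€11,053.91

Wage Tax: taxable = €32,782.00 − €125.00 = €32,657.00
  €3,262.80 + 38.07% × (€32,657.00 − €15,400.00) = €3,262.80 + 38.07% × €17,257.00 = €9,832.54
Retirement Security Contribution: 3.74% × €32,657.00 = €1,221.37
Total: €9,832.54 + €1,221.37 = €11,053.91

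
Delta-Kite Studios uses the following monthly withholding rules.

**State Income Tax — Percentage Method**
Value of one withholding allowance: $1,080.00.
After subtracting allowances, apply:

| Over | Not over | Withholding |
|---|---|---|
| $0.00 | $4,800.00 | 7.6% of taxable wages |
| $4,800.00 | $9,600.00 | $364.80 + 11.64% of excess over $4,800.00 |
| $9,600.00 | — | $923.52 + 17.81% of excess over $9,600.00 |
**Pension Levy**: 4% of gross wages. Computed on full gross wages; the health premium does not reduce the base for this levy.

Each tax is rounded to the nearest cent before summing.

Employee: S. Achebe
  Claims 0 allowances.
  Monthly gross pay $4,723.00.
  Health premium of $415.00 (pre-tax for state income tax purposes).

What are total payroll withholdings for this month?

$516.33

State Income Tax: taxable = $4,723.00 − $415.00 = $4,308.00
  7.6% × $4,308.00 = $327.41
Pension Levy: 4% × $4,723.00 = $188.92
Total: $327.41 + $188.92 = $516.33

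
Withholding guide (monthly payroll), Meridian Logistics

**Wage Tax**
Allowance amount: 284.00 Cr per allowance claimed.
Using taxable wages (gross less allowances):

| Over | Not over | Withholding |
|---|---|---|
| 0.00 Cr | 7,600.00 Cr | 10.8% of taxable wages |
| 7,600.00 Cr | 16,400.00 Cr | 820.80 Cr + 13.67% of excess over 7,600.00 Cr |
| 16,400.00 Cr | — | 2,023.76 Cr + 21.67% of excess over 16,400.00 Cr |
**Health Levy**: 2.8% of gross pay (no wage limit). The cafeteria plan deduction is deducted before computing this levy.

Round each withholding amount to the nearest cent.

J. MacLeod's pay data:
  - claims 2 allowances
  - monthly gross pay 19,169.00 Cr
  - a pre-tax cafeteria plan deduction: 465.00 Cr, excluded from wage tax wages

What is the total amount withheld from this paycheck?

Wage Tax: taxable = 19,169.00 Cr − 465.00 Cr − 2×284.00 Cr = 18,136.00 Cr
  2,023.76 Cr + 21.67% × (18,136.00 Cr − 16,400.00 Cr) = 2,023.76 Cr + 21.67% × 1,736.00 Cr = 2,399.95 Cr
Health Levy: 2.8% × 18,704.00 Cr = 523.71 Cr
Total: 2,399.95 Cr + 523.71 Cr = 2,923.66 Cr

2,923.66 Cr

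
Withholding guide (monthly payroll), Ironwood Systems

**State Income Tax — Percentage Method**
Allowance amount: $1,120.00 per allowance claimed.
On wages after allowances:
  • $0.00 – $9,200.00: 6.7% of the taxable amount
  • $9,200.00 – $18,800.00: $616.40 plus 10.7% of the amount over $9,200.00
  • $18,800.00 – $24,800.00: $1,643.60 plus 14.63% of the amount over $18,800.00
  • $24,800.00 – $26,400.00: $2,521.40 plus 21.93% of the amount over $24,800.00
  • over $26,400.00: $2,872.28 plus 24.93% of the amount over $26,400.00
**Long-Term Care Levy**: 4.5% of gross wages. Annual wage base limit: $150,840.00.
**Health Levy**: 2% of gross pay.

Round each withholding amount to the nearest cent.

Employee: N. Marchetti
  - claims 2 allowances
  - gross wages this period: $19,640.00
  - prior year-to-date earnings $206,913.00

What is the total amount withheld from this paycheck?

State Income Tax: taxable = $19,640.00 − 2×$1,120.00 = $17,400.00
  $616.40 + 10.7% × ($17,400.00 − $9,200.00) = $616.40 + 10.7% × $8,200.00 = $1,493.80
Long-Term Care Levy: YTD $206,913.00 ≥ cap $150,840.00 → $0.00
Health Levy: 2% × $19,640.00 = $392.80
Total: $1,493.80 + $0.00 + $392.80 = $1,886.60

$1,886.60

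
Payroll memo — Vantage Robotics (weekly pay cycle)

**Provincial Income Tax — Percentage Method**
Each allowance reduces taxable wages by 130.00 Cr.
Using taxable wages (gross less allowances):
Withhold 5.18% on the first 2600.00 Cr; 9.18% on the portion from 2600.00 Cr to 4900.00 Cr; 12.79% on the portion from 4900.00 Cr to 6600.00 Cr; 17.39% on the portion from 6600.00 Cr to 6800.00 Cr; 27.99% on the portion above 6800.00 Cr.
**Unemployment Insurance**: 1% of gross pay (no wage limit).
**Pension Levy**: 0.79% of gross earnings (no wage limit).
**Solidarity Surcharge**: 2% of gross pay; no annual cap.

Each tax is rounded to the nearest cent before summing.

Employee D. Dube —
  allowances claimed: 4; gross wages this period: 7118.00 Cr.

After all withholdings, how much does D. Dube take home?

Provincial Income Tax: taxable = 7118.00 Cr − 4×130.00 Cr = 6598.00 Cr
  345.82 Cr + 12.79% × (6598.00 Cr − 4900.00 Cr) = 345.82 Cr + 12.79% × 1698.00 Cr = 562.99 Cr
Unemployment Insurance: 1% × 7118.00 Cr = 71.18 Cr
Pension Levy: 0.79% × 7118.00 Cr = 56.23 Cr
Solidarity Surcharge: 2% × 7118.00 Cr = 142.36 Cr
Total withheld: 562.99 Cr + 71.18 Cr + 56.23 Cr + 142.36 Cr = 832.76 Cr
Net pay: 7118.00 Cr − 832.76 Cr = 6285.24 Cr

6285.24 Cr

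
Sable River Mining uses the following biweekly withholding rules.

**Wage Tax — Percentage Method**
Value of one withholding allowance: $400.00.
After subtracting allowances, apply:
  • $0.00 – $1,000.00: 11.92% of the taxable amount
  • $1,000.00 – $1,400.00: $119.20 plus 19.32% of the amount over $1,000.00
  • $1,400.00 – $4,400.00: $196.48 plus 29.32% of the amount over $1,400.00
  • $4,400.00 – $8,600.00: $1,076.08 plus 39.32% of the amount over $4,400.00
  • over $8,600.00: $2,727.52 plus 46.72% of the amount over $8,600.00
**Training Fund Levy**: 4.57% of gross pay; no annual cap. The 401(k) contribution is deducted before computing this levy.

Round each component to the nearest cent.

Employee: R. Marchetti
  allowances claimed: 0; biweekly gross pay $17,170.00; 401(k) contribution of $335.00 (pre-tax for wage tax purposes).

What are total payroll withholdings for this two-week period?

$7,344.27

Wage Tax: taxable = $17,170.00 − $335.00 = $16,835.00
  $2,727.52 + 46.72% × ($16,835.00 − $8,600.00) = $2,727.52 + 46.72% × $8,235.00 = $6,574.91
Training Fund Levy: 4.57% × $16,835.00 = $769.36
Total: $6,574.91 + $769.36 = $7,344.27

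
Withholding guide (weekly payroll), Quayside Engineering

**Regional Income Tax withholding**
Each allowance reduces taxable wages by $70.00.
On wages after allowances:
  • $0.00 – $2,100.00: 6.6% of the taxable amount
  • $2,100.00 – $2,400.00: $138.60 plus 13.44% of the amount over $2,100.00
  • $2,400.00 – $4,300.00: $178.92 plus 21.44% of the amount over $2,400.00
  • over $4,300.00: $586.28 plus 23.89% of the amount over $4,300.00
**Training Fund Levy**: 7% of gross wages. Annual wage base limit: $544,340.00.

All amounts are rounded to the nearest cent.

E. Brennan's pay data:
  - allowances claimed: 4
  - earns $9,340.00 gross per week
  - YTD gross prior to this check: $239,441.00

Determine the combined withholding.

Regional Income Tax: taxable = $9,340.00 − 4×$70.00 = $9,060.00
  $586.28 + 23.89% × ($9,060.00 − $4,300.00) = $586.28 + 23.89% × $4,760.00 = $1,723.44
Training Fund Levy: 7% × $9,340.00 = $653.80
Total: $1,723.44 + $653.80 = $2,377.24

$2,377.24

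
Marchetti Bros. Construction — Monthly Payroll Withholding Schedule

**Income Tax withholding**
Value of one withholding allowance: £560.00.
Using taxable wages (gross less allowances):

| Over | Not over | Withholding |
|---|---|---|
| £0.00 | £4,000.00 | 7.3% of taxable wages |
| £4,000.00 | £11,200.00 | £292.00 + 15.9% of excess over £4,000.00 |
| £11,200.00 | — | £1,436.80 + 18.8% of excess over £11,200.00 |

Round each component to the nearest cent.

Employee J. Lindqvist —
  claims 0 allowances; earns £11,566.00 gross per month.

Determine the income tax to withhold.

Income Tax: taxable = £11,566.00
  £1,436.80 + 18.8% × (£11,566.00 − £11,200.00) = £1,436.80 + 18.8% × £366.00 = £1,505.61

£1,505.61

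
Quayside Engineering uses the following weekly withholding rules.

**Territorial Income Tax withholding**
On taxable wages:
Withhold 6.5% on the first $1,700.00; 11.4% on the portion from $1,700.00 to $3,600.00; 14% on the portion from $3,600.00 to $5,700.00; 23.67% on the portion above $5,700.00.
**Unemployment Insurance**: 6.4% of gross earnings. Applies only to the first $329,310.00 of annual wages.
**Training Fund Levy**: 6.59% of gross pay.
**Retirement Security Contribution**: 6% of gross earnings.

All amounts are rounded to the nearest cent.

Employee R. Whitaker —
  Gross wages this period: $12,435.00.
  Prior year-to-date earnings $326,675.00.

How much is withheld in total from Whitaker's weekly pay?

$3,949.48

Territorial Income Tax: taxable = $12,435.00
  $621.10 + 23.67% × ($12,435.00 − $5,700.00) = $621.10 + 23.67% × $6,735.00 = $2,215.27
Unemployment Insurance: cap $329,310.00 − YTD $326,675.00 = $2,635.00 subject; 6.4% × $2,635.00 = $168.64
Training Fund Levy: 6.59% × $12,435.00 = $819.47
Retirement Security Contribution: 6% × $12,435.00 = $746.10
Total: $2,215.27 + $168.64 + $819.47 + $746.10 = $3,949.48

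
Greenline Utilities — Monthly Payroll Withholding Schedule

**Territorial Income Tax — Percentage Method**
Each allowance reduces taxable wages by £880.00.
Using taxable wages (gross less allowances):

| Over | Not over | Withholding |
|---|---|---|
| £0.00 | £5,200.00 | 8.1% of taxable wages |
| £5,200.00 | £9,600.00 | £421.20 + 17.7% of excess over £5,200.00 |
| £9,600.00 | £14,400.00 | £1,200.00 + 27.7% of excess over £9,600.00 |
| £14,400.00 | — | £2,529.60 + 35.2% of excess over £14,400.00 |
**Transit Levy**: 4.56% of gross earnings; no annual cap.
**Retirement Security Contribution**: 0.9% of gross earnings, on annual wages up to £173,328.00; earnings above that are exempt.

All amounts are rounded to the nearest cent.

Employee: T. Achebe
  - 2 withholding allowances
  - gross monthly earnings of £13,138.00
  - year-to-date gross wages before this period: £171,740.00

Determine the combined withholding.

Territorial Income Tax: taxable = £13,138.00 − 2×£880.00 = £11,378.00
  £1,200.00 + 27.7% × (£11,378.00 − £9,600.00) = £1,200.00 + 27.7% × £1,778.00 = £1,692.51
Transit Levy: 4.56% × £13,138.00 = £599.09
Retirement Security Contribution: cap £173,328.00 − YTD £171,740.00 = £1,588.00 subject; 0.9% × £1,588.00 = £14.29
Total: £1,692.51 + £599.09 + £14.29 = £2,305.89

£2,305.89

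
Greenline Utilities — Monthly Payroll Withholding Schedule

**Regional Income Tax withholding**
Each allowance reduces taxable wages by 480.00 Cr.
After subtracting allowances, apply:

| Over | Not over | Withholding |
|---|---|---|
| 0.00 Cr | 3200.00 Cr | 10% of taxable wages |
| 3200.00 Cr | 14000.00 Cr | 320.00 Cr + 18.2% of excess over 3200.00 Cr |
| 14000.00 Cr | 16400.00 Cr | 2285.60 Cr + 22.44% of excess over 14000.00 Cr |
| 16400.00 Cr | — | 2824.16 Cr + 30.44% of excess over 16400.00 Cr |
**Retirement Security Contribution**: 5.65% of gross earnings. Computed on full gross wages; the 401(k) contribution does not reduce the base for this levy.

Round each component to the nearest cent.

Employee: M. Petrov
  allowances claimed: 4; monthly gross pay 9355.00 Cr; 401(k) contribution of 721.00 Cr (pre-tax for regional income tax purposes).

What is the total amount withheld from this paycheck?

Regional Income Tax: taxable = 9355.00 Cr − 721.00 Cr − 4×480.00 Cr = 6714.00 Cr
  320.00 Cr + 18.2% × (6714.00 Cr − 3200.00 Cr) = 320.00 Cr + 18.2% × 3514.00 Cr = 959.55 Cr
Retirement Security Contribution: 5.65% × 9355.00 Cr = 528.56 Cr
Total: 959.55 Cr + 528.56 Cr = 1488.11 Cr

1488.11 Cr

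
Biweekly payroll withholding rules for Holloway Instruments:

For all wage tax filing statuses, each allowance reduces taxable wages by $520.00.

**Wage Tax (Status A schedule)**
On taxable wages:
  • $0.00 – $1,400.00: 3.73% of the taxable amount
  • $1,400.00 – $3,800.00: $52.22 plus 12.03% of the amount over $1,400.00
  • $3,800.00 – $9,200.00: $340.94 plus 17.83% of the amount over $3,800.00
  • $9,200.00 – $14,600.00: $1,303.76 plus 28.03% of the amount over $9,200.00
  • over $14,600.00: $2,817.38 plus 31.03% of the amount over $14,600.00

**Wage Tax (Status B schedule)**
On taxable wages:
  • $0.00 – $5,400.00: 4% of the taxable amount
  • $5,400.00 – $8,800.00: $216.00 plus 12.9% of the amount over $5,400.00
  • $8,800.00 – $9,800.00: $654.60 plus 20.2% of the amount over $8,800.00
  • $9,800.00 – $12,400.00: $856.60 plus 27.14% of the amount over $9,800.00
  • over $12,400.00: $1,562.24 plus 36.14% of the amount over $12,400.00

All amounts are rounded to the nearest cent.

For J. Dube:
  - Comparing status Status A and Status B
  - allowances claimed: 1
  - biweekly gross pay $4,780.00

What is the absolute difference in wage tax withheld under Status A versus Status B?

Wage Tax (Status A): taxable = $4,780.00 − 1×$520.00 = $4,260.00
  $340.94 + 17.83% × ($4,260.00 − $3,800.00) = $340.94 + 17.83% × $460.00 = $422.96
Wage Tax (Status B): taxable = $4,780.00 − 1×$520.00 = $4,260.00
  4% × $4,260.00 = $170.40
Difference: |$422.96 − $170.40| = $252.56 (higher under Status A)

$252.56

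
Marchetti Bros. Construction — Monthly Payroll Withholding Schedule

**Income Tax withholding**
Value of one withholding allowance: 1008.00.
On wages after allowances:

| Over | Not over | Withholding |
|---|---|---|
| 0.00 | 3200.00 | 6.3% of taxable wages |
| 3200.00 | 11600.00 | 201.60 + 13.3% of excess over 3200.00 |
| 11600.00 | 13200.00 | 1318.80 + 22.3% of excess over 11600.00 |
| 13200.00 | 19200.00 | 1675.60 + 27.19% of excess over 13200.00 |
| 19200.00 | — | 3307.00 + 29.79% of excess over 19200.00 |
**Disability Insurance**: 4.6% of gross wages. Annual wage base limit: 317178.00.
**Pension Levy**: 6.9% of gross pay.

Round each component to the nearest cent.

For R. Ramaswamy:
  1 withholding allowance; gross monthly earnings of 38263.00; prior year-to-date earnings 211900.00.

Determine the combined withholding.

13085.83

Income Tax: taxable = 38263.00 − 1×1008.00 = 37255.00
  3307.00 + 29.79% × (37255.00 − 19200.00) = 3307.00 + 29.79% × 18055.00 = 8685.58
Disability Insurance: 4.6% × 38263.00 = 1760.10
Pension Levy: 6.9% × 38263.00 = 2640.15
Total: 8685.58 + 1760.10 + 2640.15 = 13085.83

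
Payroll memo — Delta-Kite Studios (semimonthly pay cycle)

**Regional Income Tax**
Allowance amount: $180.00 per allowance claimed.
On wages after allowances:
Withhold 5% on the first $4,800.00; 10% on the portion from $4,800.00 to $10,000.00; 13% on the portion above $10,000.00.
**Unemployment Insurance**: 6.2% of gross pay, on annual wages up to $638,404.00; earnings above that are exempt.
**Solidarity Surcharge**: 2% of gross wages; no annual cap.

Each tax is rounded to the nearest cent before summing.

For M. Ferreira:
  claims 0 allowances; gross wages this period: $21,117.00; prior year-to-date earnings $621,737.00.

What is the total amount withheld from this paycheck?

$3,660.90

Regional Income Tax: taxable = $21,117.00
  $760.00 + 13% × ($21,117.00 − $10,000.00) = $760.00 + 13% × $11,117.00 = $2,205.21
Unemployment Insurance: cap $638,404.00 − YTD $621,737.00 = $16,667.00 subject; 6.2% × $16,667.00 = $1,033.35
Solidarity Surcharge: 2% × $21,117.00 = $422.34
Total: $2,205.21 + $1,033.35 + $422.34 = $3,660.90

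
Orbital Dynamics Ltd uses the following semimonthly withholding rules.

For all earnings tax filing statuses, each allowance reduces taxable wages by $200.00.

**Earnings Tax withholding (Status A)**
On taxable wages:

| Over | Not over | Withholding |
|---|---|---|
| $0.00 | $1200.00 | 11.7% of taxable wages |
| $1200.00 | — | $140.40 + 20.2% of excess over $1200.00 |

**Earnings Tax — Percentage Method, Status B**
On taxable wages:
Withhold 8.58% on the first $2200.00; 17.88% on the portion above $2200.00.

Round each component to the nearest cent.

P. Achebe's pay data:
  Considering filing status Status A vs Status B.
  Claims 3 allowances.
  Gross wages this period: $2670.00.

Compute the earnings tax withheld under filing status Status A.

$316.14

Earnings Tax (Status A): taxable = $2670.00 − 3×$200.00 = $2070.00
  $140.40 + 20.2% × ($2070.00 − $1200.00) = $140.40 + 20.2% × $870.00 = $316.14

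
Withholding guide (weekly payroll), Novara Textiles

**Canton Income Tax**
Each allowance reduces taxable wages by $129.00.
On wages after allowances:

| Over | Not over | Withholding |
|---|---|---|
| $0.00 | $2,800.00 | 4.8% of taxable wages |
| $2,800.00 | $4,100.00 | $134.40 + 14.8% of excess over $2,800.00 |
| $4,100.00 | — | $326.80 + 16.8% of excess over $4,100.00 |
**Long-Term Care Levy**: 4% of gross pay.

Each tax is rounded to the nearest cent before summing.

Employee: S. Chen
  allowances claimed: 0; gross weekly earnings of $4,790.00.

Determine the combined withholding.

$634.32

Canton Income Tax: taxable = $4,790.00
  $326.80 + 16.8% × ($4,790.00 − $4,100.00) = $326.80 + 16.8% × $690.00 = $442.72
Long-Term Care Levy: 4% × $4,790.00 = $191.60
Total: $442.72 + $191.60 = $634.32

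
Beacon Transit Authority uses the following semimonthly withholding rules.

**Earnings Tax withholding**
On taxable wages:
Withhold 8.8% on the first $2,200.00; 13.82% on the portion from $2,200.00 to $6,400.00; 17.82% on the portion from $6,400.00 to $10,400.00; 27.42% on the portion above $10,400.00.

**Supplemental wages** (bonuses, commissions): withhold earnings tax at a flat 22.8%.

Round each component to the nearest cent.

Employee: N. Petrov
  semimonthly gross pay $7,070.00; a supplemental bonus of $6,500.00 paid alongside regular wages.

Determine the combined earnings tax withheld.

Earnings Tax: taxable = $7,070.00
  $774.04 + 17.82% × ($7,070.00 − $6,400.00) = $774.04 + 17.82% × $670.00 = $893.43
Supplemental (22.8% flat on bonus): 22.8% × $6,500.00 = $1,482.00
Total earnings tax: $893.43 + $1,482.00 = $2,375.43

$2,375.43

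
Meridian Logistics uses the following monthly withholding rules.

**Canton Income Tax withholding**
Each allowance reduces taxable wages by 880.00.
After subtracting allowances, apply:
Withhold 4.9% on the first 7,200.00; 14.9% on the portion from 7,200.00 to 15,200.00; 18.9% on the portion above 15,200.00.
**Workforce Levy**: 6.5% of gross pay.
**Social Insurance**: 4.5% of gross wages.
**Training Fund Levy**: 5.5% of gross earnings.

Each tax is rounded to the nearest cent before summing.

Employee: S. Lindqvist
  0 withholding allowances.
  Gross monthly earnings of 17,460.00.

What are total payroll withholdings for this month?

4,852.84

Canton Income Tax: taxable = 17,460.00
  1,544.80 + 18.9% × (17,460.00 − 15,200.00) = 1,544.80 + 18.9% × 2,260.00 = 1,971.94
Workforce Levy: 6.5% × 17,460.00 = 1,134.90
Social Insurance: 4.5% × 17,460.00 = 785.70
Training Fund Levy: 5.5% × 17,460.00 = 960.30
Total: 1,971.94 + 1,134.90 + 785.70 + 960.30 = 4,852.84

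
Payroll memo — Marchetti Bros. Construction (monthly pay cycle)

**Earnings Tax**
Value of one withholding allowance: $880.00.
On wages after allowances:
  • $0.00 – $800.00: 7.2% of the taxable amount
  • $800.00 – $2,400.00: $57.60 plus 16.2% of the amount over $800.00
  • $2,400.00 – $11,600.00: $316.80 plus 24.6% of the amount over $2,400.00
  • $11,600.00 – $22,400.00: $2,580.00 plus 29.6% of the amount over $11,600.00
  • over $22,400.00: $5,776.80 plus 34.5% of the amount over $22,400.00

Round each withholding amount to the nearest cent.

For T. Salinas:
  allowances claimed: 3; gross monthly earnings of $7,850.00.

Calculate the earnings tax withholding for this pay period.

Earnings Tax: taxable = $7,850.00 − 3×$880.00 = $5,210.00
  $316.80 + 24.6% × ($5,210.00 − $2,400.00) = $316.80 + 24.6% × $2,810.00 = $1,008.06

$1,008.06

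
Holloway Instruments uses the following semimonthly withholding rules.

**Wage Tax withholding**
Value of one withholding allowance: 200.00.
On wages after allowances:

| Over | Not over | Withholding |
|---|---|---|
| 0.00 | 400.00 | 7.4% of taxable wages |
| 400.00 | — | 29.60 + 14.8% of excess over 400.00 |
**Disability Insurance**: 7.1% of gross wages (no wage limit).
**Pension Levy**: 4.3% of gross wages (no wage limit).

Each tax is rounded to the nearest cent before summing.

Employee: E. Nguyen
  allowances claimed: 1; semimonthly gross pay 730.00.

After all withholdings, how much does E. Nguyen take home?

Wage Tax: taxable = 730.00 − 1×200.00 = 530.00
  29.60 + 14.8% × (530.00 − 400.00) = 29.60 + 14.8% × 130.00 = 48.84
Disability Insurance: 7.1% × 730.00 = 51.83
Pension Levy: 4.3% × 730.00 = 31.39
Total withheld: 48.84 + 51.83 + 31.39 = 132.06
Net pay: 730.00 − 132.06 = 597.94

597.94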